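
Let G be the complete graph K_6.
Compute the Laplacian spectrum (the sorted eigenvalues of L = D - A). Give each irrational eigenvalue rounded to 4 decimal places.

[0, 6, 6, 6, 6, 6]

The graph has 6 vertices and degree multiset [5, 5, 5, 5, 5, 5]; D is the diagonal matrix of degrees and L = D - A. Diagonalising L (or applying a numerical eigensolver to the 6x6 matrix) gives the spectrum above.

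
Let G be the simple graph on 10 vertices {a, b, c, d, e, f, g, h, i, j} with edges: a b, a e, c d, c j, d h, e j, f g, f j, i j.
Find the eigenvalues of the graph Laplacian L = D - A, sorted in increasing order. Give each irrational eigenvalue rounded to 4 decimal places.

Each diagonal entry of L is the vertex degree and each off-diagonal entry is -1 where an edge is present, 0 otherwise; in the order [a, b, c, d, e, f, g, h, i, j] the diagonal is [2, 1, 2, 2, 2, 2, 1, 1, 1, 4]. Diagonalising L (or applying a numerical eigensolver to the 10x10 matrix) gives the spectrum above.

[0, 0.1981, 0.2937, 0.6603, 1.3427, 1.5550, 2.3831, 3.0686, 3.2470, 5.2516]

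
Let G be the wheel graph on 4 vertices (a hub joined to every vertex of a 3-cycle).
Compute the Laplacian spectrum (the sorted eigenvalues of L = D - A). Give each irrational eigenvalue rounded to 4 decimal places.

The graph has 4 vertices and degree multiset [3, 3, 3, 3]; D is the diagonal matrix of degrees and L = D - A. Since every row of L sums to 0, the all-ones vector is in the kernel and 0 is an eigenvalue. The single zero eigenvalue shows the graph is connected.

[0, 4, 4, 4]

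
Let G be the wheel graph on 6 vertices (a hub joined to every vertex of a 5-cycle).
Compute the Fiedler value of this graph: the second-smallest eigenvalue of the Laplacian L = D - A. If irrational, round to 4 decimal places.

2.3820

The graph has 6 vertices and degree multiset [5, 3, 3, 3, 3, 3]; D is the diagonal matrix of degrees and L = D - A. The smallest Laplacian eigenvalue is always 0. The next one, lambda_2 = 2.3820, measures how hard the graph is to disconnect: larger values mean better connectivity.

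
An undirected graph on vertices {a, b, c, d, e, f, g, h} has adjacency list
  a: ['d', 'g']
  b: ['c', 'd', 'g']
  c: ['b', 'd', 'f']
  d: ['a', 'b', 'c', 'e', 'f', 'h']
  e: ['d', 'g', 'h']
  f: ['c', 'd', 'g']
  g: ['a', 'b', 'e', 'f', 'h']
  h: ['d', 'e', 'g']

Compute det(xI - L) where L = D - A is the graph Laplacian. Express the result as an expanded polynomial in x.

Reading degrees in the order [a, b, c, d, e, f, g, h] gives [2, 3, 3, 6, 3, 3, 5, 3]; set D = diag(2, 3, 3, 6, 3, 3, 5, 3) and form L = D - A. L has integer entries, so p(x) = det(xI - L) has integer coefficients. Expanding the determinant yields x^8 - 28x^7 + 323x^6 - 1990x^5 + 7070x^4 - 14476x^3 + 15808x^2 - 7104x. The coefficient of x^7 equals -trace(L) = -28, matching the sum of degrees. The largest eigenvalue, 7.5842, is at most the vertex count 8.

x^8 - 28x^7 + 323x^6 - 1990x^5 + 7070x^4 - 14476x^3 + 15808x^2 - 7104x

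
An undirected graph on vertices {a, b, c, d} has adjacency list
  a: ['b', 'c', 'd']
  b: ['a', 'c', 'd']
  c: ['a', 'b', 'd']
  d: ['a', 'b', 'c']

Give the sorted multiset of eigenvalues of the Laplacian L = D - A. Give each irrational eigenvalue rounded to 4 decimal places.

[0, 4, 4, 4]

Each diagonal entry of L is the vertex degree and each off-diagonal entry is -1 where an edge is present, 0 otherwise; in the order [a, b, c, d] the diagonal is [3, 3, 3, 3]. The multiplicity of 0 as a Laplacian eigenvalue equals the number of connected components. The single zero eigenvalue shows the graph is connected. The eigenvalues sum to 12, which equals trace(L) = 2|E|.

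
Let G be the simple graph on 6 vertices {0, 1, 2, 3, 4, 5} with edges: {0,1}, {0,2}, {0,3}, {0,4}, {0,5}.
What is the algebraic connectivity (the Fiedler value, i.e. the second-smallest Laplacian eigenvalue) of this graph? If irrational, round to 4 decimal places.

1

With the vertex order [0, 1, 2, 3, 4, 5], the degrees are [5, 1, 1, 1, 1, 1], giving D = diag(5, 1, 1, 1, 1, 1) and L = D - A. Computing the eigenvalues of L and sorting gives [0, 1, 1, 1, 1, 6]. The Fiedler value lambda_2 = 1 is strictly positive, so the graph is connected. By the matrix-tree theorem the graph has (1/6) * product of the nonzero eigenvalues = 1 spanning tree.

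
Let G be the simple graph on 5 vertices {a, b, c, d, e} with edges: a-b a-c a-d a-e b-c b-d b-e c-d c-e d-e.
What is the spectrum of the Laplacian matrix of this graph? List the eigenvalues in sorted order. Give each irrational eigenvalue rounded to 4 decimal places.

With the vertex order [a, b, c, d, e], the degrees are [4, 4, 4, 4, 4], giving D = diag(4, 4, 4, 4, 4) and L = D - A. Since every row of L sums to 0, the all-ones vector is in the kernel and 0 is an eigenvalue. There is one zero in the spectrum, matching the 1 component.

[0, 5, 5, 5, 5]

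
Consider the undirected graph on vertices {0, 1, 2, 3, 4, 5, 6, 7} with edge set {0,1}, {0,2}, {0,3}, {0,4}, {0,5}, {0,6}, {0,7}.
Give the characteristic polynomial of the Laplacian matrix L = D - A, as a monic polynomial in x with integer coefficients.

Each diagonal entry of L is the vertex degree and each off-diagonal entry is -1 where an edge is present, 0 otherwise; in the order [0, 1, 2, 3, 4, 5, 6, 7] the diagonal is [7, 1, 1, 1, 1, 1, 1, 1]. Computing det(xI - L) by cofactor expansion (or equivalently via sum-over-permutations) gives x^8 - 14x^7 + 63x^6 - 140x^5 + 175x^4 - 126x^3 + 49x^2 - 8x. The coefficient of x^7 equals -trace(L) = -14, matching the sum of degrees. By the matrix-tree theorem the graph has (1/8) * product of the nonzero eigenvalues = 1 spanning tree. There is one zero in the spectrum, matching the 1 component.

x^8 - 14x^7 + 63x^6 - 140x^5 + 175x^4 - 126x^3 + 49x^2 - 8x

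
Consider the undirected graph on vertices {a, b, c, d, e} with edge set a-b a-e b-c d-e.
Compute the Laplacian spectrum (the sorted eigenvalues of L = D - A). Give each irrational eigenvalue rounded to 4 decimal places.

[0, 0.3820, 1.3820, 2.6180, 3.6180]

Reading degrees in the order [a, b, c, d, e] gives [2, 2, 1, 1, 2]; set D = diag(2, 2, 1, 1, 2) and form L = D - A. The multiplicity of 0 as a Laplacian eigenvalue equals the number of connected components. The single zero eigenvalue shows the graph is connected.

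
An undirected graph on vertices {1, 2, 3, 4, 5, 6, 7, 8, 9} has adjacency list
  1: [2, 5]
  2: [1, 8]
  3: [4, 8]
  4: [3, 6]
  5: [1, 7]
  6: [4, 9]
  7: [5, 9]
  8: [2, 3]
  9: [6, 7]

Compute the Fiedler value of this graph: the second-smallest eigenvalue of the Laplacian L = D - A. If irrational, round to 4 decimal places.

Reading degrees in the order [1, 2, 3, 4, 5, 6, 7, 8, 9] gives [2, 2, 2, 2, 2, 2, 2, 2, 2]; set D = diag(2, 2, 2, 2, 2, 2, 2, 2, 2) and form L = D - A. Computing the eigenvalues of L and sorting gives [0, 0.4679, 0.4679, 1.6527, 1.6527, 3, 3, 3.8794, 3.8794]. The Fiedler value lambda_2 = 0.4679 is strictly positive, so the graph is connected. The eigenvalues sum to 18, which equals trace(L) = 2|E|. The largest eigenvalue, 3.8794, is at most the vertex count 9.

0.4679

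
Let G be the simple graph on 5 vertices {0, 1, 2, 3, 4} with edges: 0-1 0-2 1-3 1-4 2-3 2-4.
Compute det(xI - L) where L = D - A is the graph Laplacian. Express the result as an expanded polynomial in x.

x^5 - 12x^4 + 51x^3 - 92x^2 + 60x

Reading degrees in the order [0, 1, 2, 3, 4] gives [2, 3, 3, 2, 2]; set D = diag(2, 3, 3, 2, 2) and form L = D - A. The eigenvalues of L are [0, 2, 2, 3, 5]; the characteristic polynomial is the product of (x - lambda_i), which multiplies out to x^5 - 12x^4 + 51x^3 - 92x^2 + 60x. The coefficient of x^4 equals -trace(L) = -12, matching the sum of degrees. There is one zero in the spectrum, matching the 1 component.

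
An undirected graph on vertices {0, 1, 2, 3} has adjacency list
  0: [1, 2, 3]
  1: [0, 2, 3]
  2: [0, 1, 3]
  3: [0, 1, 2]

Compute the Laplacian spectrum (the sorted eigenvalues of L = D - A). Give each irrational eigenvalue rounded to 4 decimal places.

Each diagonal entry of L is the vertex degree and each off-diagonal entry is -1 where an edge is present, 0 otherwise; in the order [0, 1, 2, 3] the diagonal is [3, 3, 3, 3]. The multiplicity of 0 as a Laplacian eigenvalue equals the number of connected components. By the matrix-tree theorem the graph has (1/4) * product of the nonzero eigenvalues = 16 spanning trees. The eigenvalues sum to 12, which equals trace(L) = 2|E|.

[0, 4, 4, 4]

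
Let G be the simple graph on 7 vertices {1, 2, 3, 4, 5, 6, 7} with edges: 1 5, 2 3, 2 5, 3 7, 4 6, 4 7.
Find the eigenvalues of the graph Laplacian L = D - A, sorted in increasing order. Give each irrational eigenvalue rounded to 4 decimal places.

Each diagonal entry of L is the vertex degree and each off-diagonal entry is -1 where an edge is present, 0 otherwise; in the order [1, 2, 3, 4, 5, 6, 7] the diagonal is [1, 2, 2, 2, 2, 1, 2]. L is symmetric positive semidefinite, so every eigenvalue is real and nonnegative.

[0, 0.1981, 0.7530, 1.5550, 2.4450, 3.2470, 3.8019]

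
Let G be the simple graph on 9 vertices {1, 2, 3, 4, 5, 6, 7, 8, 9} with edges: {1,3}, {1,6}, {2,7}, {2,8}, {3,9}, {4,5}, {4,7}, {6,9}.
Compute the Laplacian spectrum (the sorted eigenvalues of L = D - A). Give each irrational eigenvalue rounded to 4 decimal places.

[0, 0, 0.3820, 1.3820, 2, 2, 2.6180, 3.6180, 4]

Reading degrees in the order [1, 2, 3, 4, 5, 6, 7, 8, 9] gives [2, 2, 2, 2, 1, 2, 2, 1, 2]; set D = diag(2, 2, 2, 2, 1, 2, 2, 1, 2) and form L = D - A. L is symmetric positive semidefinite, so every eigenvalue is real and nonnegative. The 2 zero eigenvalues correspond to the 2 connected components. The eigenvalues sum to 16, which equals trace(L) = 2|E|.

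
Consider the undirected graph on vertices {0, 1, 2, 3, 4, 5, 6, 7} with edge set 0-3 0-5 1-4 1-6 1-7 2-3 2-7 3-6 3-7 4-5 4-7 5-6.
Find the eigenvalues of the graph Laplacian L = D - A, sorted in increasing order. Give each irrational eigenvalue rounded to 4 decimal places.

[0, 1.3700, 1.5583, 2.6772, 3.1725, 4.2819, 5.0930, 5.8472]

Each diagonal entry of L is the vertex degree and each off-diagonal entry is -1 where an edge is present, 0 otherwise; in the order [0, 1, 2, 3, 4, 5, 6, 7] the diagonal is [2, 3, 2, 4, 3, 3, 3, 4]. The multiplicity of 0 as a Laplacian eigenvalue equals the number of connected components. The single zero eigenvalue shows the graph is connected.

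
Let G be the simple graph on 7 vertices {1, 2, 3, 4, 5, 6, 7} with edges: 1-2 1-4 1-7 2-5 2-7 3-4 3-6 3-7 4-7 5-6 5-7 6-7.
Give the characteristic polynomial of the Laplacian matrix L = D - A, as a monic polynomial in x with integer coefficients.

With the vertex order [1, 2, 3, 4, 5, 6, 7], the degrees are [3, 3, 3, 3, 3, 3, 6], giving D = diag(3, 3, 3, 3, 3, 3, 6) and L = D - A. The eigenvalues of L are [0, 2, 2, 4, 4, 5, 7]; the characteristic polynomial is the product of (x - lambda_i), which multiplies out to x^7 - 24x^6 + 231x^5 - 1140x^4 + 3036x^3 - 4128x^2 + 2240x. The constant term is 0 because L is singular (the all-ones vector lies in its kernel). There is one zero in the spectrum, matching the 1 component.

x^7 - 24x^6 + 231x^5 - 1140x^4 + 3036x^3 - 4128x^2 + 2240x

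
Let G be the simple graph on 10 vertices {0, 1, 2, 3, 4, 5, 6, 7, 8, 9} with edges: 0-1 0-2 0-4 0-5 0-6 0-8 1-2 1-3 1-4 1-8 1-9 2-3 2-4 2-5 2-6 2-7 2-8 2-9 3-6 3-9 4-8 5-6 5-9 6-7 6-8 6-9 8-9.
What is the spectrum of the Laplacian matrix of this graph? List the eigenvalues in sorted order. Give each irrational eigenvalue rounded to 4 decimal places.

Each diagonal entry of L is the vertex degree and each off-diagonal entry is -1 where an edge is present, 0 otherwise; in the order [0, 1, 2, 3, 4, 5, 6, 7, 8, 9] the diagonal is [6, 6, 9, 4, 4, 4, 7, 2, 6, 6]. The multiplicity of 0 as a Laplacian eigenvalue equals the number of connected components. By the matrix-tree theorem the graph has (1/10) * product of the nonzero eigenvalues = 377076 spanning trees. The largest eigenvalue, 10, is at most the vertex count 10.

[0, 1.9287, 3.3071, 3.6760, 5.6104, 6.3608, 6.7102, 7.8322, 8.5746, 10]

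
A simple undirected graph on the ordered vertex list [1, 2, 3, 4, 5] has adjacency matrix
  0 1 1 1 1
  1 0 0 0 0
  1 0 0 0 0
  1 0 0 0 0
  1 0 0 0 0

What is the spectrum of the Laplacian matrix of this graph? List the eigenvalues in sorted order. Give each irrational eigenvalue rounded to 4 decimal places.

Reading degrees in the order [1, 2, 3, 4, 5] gives [4, 1, 1, 1, 1]; set D = diag(4, 1, 1, 1, 1) and form L = D - A. Diagonalising L (or applying a numerical eigensolver to the 5x5 matrix) gives the spectrum above. The single zero eigenvalue shows the graph is connected. There is one zero in the spectrum, matching the 1 component. By the matrix-tree theorem the graph has (1/5) * product of the nonzero eigenvalues = 1 spanning tree.

[0, 1, 1, 1, 5]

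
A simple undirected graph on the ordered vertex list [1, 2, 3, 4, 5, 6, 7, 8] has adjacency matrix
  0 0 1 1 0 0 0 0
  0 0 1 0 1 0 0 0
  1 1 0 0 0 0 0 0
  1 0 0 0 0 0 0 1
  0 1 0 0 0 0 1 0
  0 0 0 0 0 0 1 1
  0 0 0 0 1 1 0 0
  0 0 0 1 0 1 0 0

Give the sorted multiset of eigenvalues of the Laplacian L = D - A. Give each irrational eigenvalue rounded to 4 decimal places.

[0, 0.5858, 0.5858, 2, 2, 3.4142, 3.4142, 4]

With the vertex order [1, 2, 3, 4, 5, 6, 7, 8], the degrees are [2, 2, 2, 2, 2, 2, 2, 2], giving D = diag(2, 2, 2, 2, 2, 2, 2, 2) and L = D - A. L is symmetric positive semidefinite, so every eigenvalue is real and nonnegative. By the matrix-tree theorem the graph has (1/8) * product of the nonzero eigenvalues = 8 spanning trees.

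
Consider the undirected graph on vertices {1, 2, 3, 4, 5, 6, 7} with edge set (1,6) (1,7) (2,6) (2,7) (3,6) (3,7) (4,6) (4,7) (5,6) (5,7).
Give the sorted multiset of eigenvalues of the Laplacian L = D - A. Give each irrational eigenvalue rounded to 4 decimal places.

Each diagonal entry of L is the vertex degree and each off-diagonal entry is -1 where an edge is present, 0 otherwise; in the order [1, 2, 3, 4, 5, 6, 7] the diagonal is [2, 2, 2, 2, 2, 5, 5]. L is symmetric positive semidefinite, so every eigenvalue is real and nonnegative. There is one zero in the spectrum, matching the 1 component. By the matrix-tree theorem the graph has (1/7) * product of the nonzero eigenvalues = 80 spanning trees.

[0, 2, 2, 2, 2, 5, 7]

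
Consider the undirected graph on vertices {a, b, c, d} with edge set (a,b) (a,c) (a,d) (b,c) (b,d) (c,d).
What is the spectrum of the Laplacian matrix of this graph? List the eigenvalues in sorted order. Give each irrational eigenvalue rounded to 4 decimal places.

With the vertex order [a, b, c, d], the degrees are [3, 3, 3, 3], giving D = diag(3, 3, 3, 3) and L = D - A. Since every row of L sums to 0, the all-ones vector is in the kernel and 0 is an eigenvalue.

[0, 4, 4, 4]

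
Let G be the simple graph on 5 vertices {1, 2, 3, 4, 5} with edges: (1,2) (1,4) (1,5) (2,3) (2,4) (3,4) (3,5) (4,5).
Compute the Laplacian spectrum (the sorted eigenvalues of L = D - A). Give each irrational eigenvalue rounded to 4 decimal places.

[0, 3, 3, 5, 5]

Each diagonal entry of L is the vertex degree and each off-diagonal entry is -1 where an edge is present, 0 otherwise; in the order [1, 2, 3, 4, 5] the diagonal is [3, 3, 3, 4, 3]. Since every row of L sums to 0, the all-ones vector is in the kernel and 0 is an eigenvalue. There is one zero in the spectrum, matching the 1 component.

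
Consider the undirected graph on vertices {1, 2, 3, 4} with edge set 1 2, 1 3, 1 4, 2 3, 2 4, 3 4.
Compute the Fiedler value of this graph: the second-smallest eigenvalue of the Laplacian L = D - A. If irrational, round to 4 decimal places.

Reading degrees in the order [1, 2, 3, 4] gives [3, 3, 3, 3]; set D = diag(3, 3, 3, 3) and form L = D - A. Computing the eigenvalues of L and sorting gives [0, 4, 4, 4]. The Fiedler value lambda_2 = 4 is strictly positive, so the graph is connected. By the matrix-tree theorem the graph has (1/4) * product of the nonzero eigenvalues = 16 spanning trees.

4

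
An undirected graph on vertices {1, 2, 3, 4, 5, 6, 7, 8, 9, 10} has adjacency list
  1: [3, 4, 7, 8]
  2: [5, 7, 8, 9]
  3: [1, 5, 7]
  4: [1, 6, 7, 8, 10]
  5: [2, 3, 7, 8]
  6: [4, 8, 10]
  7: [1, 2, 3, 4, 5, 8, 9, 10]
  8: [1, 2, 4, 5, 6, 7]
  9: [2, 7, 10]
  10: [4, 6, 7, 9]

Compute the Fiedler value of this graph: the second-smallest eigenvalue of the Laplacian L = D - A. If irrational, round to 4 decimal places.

1.8710

Each diagonal entry of L is the vertex degree and each off-diagonal entry is -1 where an edge is present, 0 otherwise; in the order [1, 2, 3, 4, 5, 6, 7, 8, 9, 10] the diagonal is [4, 4, 3, 5, 4, 3, 8, 6, 3, 4]. Computing the eigenvalues of L and sorting gives [0, 1.8710, 2.2434, 3.2985, 3.8467, 4.7342, 5.5257, 6.1541, 7.2428, 9.0836]. The Fiedler value lambda_2 = 1.8710 is strictly positive, so the graph is connected.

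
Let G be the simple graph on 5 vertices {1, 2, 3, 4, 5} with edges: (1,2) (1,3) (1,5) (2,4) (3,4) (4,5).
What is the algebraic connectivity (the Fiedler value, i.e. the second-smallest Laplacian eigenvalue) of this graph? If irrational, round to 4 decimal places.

2

Each diagonal entry of L is the vertex degree and each off-diagonal entry is -1 where an edge is present, 0 otherwise; in the order [1, 2, 3, 4, 5] the diagonal is [3, 2, 2, 3, 2]. Computing the eigenvalues of L and sorting gives [0, 2, 2, 3, 5]. The Fiedler value lambda_2 = 2 is strictly positive, so the graph is connected.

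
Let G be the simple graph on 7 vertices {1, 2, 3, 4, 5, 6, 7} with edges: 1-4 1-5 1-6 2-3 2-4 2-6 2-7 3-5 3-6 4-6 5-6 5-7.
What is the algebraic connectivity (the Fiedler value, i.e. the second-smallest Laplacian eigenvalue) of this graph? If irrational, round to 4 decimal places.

With the vertex order [1, 2, 3, 4, 5, 6, 7], the degrees are [3, 4, 3, 3, 4, 5, 2], giving D = diag(3, 4, 3, 3, 4, 5, 2) and L = D - A. The sorted Laplacian eigenvalues are [0, 1.7639, 2.5858, 3, 5, 5.4142, 6.2361]; the algebraic connectivity is the second entry, 1.7639.

1.7639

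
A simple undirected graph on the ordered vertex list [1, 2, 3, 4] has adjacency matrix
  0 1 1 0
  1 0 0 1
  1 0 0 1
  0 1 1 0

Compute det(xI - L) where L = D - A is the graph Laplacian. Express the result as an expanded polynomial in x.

x^4 - 8x^3 + 20x^2 - 16x

With the vertex order [1, 2, 3, 4], the degrees are [2, 2, 2, 2], giving D = diag(2, 2, 2, 2) and L = D - A. The eigenvalues of L are [0, 2, 2, 4]; the characteristic polynomial is the product of (x - lambda_i), which multiplies out to x^4 - 8x^3 + 20x^2 - 16x. The coefficient of x^3 equals -trace(L) = -8, matching the sum of degrees. The largest eigenvalue, 4, is at most the vertex count 4.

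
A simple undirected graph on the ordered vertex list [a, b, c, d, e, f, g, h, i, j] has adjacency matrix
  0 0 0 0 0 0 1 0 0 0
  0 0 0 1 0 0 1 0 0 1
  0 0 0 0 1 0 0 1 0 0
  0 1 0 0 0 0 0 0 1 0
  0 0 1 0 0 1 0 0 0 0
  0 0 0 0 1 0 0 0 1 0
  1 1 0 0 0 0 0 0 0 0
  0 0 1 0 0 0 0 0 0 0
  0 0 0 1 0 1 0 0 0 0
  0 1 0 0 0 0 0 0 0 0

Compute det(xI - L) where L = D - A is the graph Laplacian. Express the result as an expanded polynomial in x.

With the vertex order [a, b, c, d, e, f, g, h, i, j], the degrees are [1, 3, 2, 2, 2, 2, 2, 1, 2, 1], giving D = diag(1, 3, 2, 2, 2, 2, 2, 1, 2, 1) and L = D - A. L has integer entries, so p(x) = det(xI - L) has integer coefficients. Expanding the determinant yields x^10 - 18x^9 + 135x^8 - 548x^7 + 1309x^6 - 1874x^5 + 1569x^4 - 716x^3 + 153x^2 - 10x. The coefficient of x^9 equals -trace(L) = -18, matching the sum of degrees. The largest eigenvalue, 4.3463, is at most the vertex count 10.

x^10 - 18x^9 + 135x^8 - 548x^7 + 1309x^6 - 1874x^5 + 1569x^4 - 716x^3 + 153x^2 - 10x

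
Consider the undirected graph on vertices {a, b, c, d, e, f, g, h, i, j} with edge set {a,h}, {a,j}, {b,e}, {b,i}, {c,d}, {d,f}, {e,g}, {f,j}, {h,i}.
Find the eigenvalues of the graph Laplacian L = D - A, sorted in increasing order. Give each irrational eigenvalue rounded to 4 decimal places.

Reading degrees in the order [a, b, c, d, e, f, g, h, i, j] gives [2, 2, 1, 2, 2, 2, 1, 2, 2, 2]; set D = diag(2, 2, 1, 2, 2, 2, 1, 2, 2, 2) and form L = D - A. L is symmetric positive semidefinite, so every eigenvalue is real and nonnegative.

[0, 0.0979, 0.3820, 0.8244, 1.3820, 2, 2.6180, 3.1756, 3.6180, 3.9021]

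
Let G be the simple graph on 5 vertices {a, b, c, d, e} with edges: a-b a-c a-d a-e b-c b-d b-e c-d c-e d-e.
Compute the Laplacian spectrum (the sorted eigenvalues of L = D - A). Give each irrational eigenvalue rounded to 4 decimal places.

Each diagonal entry of L is the vertex degree and each off-diagonal entry is -1 where an edge is present, 0 otherwise; in the order [a, b, c, d, e] the diagonal is [4, 4, 4, 4, 4]. The multiplicity of 0 as a Laplacian eigenvalue equals the number of connected components. The largest eigenvalue, 5, is at most the vertex count 5.

[0, 5, 5, 5, 5]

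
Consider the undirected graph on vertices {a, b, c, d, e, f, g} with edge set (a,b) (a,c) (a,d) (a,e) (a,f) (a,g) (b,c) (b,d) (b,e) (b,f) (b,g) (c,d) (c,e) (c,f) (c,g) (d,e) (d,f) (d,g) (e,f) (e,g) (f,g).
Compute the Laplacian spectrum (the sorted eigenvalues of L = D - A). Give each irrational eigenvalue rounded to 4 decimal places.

[0, 7, 7, 7, 7, 7, 7]

With the vertex order [a, b, c, d, e, f, g], the degrees are [6, 6, 6, 6, 6, 6, 6], giving D = diag(6, 6, 6, 6, 6, 6, 6) and L = D - A. The multiplicity of 0 as a Laplacian eigenvalue equals the number of connected components. There is one zero in the spectrum, matching the 1 component.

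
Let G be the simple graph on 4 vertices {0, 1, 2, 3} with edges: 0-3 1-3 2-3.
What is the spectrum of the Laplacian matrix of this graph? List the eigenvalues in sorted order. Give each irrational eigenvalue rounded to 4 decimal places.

[0, 1, 1, 4]

With the vertex order [0, 1, 2, 3], the degrees are [1, 1, 1, 3], giving D = diag(1, 1, 1, 3) and L = D - A. L is symmetric positive semidefinite, so every eigenvalue is real and nonnegative. The eigenvalues sum to 6, which equals trace(L) = 2|E|.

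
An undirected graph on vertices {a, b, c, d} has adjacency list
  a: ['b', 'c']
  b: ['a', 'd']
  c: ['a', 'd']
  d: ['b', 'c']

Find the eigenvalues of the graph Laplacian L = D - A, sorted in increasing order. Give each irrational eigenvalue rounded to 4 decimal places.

[0, 2, 2, 4]

Reading degrees in the order [a, b, c, d] gives [2, 2, 2, 2]; set D = diag(2, 2, 2, 2) and form L = D - A. Since every row of L sums to 0, the all-ones vector is in the kernel and 0 is an eigenvalue. The single zero eigenvalue shows the graph is connected. The eigenvalues sum to 8, which equals trace(L) = 2|E|.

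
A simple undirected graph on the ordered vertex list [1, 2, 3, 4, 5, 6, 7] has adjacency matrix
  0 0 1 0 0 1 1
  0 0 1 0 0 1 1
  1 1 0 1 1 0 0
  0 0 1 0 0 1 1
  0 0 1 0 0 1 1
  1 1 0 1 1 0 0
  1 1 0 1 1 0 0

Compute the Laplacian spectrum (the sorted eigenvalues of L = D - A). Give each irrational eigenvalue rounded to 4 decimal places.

[0, 3, 3, 3, 4, 4, 7]

With the vertex order [1, 2, 3, 4, 5, 6, 7], the degrees are [3, 3, 4, 3, 3, 4, 4], giving D = diag(3, 3, 4, 3, 3, 4, 4) and L = D - A. Since every row of L sums to 0, the all-ones vector is in the kernel and 0 is an eigenvalue. The largest eigenvalue, 7, is at most the vertex count 7.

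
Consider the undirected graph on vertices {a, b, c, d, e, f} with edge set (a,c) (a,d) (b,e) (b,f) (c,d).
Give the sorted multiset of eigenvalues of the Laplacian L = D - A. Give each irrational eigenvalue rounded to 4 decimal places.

[0, 0, 1, 3, 3, 3]

Each diagonal entry of L is the vertex degree and each off-diagonal entry is -1 where an edge is present, 0 otherwise; in the order [a, b, c, d, e, f] the diagonal is [2, 2, 2, 2, 1, 1]. L is symmetric positive semidefinite, so every eigenvalue is real and nonnegative. The 2 zero eigenvalues correspond to the 2 connected components. There are 2 zeros in the spectrum, matching the 2 components.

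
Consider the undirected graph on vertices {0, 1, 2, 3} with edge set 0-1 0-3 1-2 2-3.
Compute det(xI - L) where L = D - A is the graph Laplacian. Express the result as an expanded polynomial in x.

x^4 - 8x^3 + 20x^2 - 16x

With the vertex order [0, 1, 2, 3], the degrees are [2, 2, 2, 2], giving D = diag(2, 2, 2, 2) and L = D - A. Computing det(xI - L) by cofactor expansion (or equivalently via sum-over-permutations) gives x^4 - 8x^3 + 20x^2 - 16x. The constant term is 0 because L is singular (the all-ones vector lies in its kernel). The eigenvalues sum to 8, which equals trace(L) = 2|E|.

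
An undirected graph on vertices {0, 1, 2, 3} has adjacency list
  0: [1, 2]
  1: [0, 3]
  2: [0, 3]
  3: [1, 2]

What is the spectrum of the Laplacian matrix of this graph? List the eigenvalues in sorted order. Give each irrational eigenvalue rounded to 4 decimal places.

[0, 2, 2, 4]

Reading degrees in the order [0, 1, 2, 3] gives [2, 2, 2, 2]; set D = diag(2, 2, 2, 2) and form L = D - A. Since every row of L sums to 0, the all-ones vector is in the kernel and 0 is an eigenvalue. The single zero eigenvalue shows the graph is connected. The eigenvalues sum to 8, which equals trace(L) = 2|E|.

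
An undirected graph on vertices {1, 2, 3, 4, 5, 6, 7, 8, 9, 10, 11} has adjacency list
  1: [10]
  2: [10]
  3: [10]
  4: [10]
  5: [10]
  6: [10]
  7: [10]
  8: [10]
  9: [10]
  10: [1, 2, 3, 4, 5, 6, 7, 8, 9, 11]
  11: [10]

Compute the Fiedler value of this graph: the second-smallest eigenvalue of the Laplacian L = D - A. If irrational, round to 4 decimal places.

1

With the vertex order [1, 2, 3, 4, 5, 6, 7, 8, 9, 10, 11], the degrees are [1, 1, 1, 1, 1, 1, 1, 1, 1, 10, 1], giving D = diag(1, 1, 1, 1, 1, 1, 1, 1, 1, 10, 1) and L = D - A. The smallest Laplacian eigenvalue is always 0. The next one, lambda_2 = 1, measures how hard the graph is to disconnect: larger values mean better connectivity.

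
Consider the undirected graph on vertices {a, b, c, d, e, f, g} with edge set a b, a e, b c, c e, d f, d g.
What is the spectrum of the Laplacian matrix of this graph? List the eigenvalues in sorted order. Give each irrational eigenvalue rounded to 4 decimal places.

[0, 0, 1, 2, 2, 3, 4]

Reading degrees in the order [a, b, c, d, e, f, g] gives [2, 2, 2, 2, 2, 1, 1]; set D = diag(2, 2, 2, 2, 2, 1, 1) and form L = D - A. Diagonalising L (or applying a numerical eigensolver to the 7x7 matrix) gives the spectrum above. The 2 zero eigenvalues correspond to the 2 connected components.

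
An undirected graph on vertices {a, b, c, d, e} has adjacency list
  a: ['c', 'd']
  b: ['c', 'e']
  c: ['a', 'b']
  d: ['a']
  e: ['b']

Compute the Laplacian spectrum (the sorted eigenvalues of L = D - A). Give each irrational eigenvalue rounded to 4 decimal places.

With the vertex order [a, b, c, d, e], the degrees are [2, 2, 2, 1, 1], giving D = diag(2, 2, 2, 1, 1) and L = D - A. The multiplicity of 0 as a Laplacian eigenvalue equals the number of connected components. The single zero eigenvalue shows the graph is connected. By the matrix-tree theorem the graph has (1/5) * product of the nonzero eigenvalues = 1 spanning tree.

[0, 0.3820, 1.3820, 2.6180, 3.6180]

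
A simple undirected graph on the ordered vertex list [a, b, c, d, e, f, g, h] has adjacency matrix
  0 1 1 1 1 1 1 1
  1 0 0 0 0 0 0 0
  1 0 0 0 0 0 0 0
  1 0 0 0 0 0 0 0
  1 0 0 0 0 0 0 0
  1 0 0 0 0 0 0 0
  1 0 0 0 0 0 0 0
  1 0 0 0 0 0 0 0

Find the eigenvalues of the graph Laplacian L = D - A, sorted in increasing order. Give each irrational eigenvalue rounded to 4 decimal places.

Each diagonal entry of L is the vertex degree and each off-diagonal entry is -1 where an edge is present, 0 otherwise; in the order [a, b, c, d, e, f, g, h] the diagonal is [7, 1, 1, 1, 1, 1, 1, 1]. L is symmetric positive semidefinite, so every eigenvalue is real and nonnegative. There is one zero in the spectrum, matching the 1 component.

[0, 1, 1, 1, 1, 1, 1, 8]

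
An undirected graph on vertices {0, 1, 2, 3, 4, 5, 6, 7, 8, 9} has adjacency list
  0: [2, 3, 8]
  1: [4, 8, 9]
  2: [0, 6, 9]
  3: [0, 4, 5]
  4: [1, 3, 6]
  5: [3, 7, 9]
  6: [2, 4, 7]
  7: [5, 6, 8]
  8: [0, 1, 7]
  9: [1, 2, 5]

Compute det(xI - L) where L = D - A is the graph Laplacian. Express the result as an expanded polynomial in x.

With the vertex order [0, 1, 2, 3, 4, 5, 6, 7, 8, 9], the degrees are [3, 3, 3, 3, 3, 3, 3, 3, 3, 3], giving D = diag(3, 3, 3, 3, 3, 3, 3, 3, 3, 3) and L = D - A. L has integer entries, so p(x) = det(xI - L) has integer coefficients. Expanding the determinant yields x^10 - 30x^9 + 390x^8 - 2880x^7 + 13305x^6 - 39882x^5 + 77640x^4 - 94800x^3 + 66000x^2 - 20000x. The coefficient of x^9 equals -trace(L) = -30, matching the sum of degrees. The eigenvalues sum to 30, which equals trace(L) = 2|E|. There is one zero in the spectrum, matching the 1 component.

x^10 - 30x^9 + 390x^8 - 2880x^7 + 13305x^6 - 39882x^5 + 77640x^4 - 94800x^3 + 66000x^2 - 20000x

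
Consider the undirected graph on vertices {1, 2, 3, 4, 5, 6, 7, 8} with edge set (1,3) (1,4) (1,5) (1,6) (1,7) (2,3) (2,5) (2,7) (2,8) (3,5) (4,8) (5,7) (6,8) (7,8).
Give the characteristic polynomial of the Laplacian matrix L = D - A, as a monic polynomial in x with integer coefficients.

x^8 - 28x^7 + 325x^6 - 2020x^5 + 7233x^4 - 14862x^3 + 16168x^2 - 7168x

With the vertex order [1, 2, 3, 4, 5, 6, 7, 8], the degrees are [5, 4, 3, 2, 4, 2, 4, 4], giving D = diag(5, 4, 3, 2, 4, 2, 4, 4) and L = D - A. L has integer entries, so p(x) = det(xI - L) has integer coefficients. Expanding the determinant yields x^8 - 28x^7 + 325x^6 - 2020x^5 + 7233x^4 - 14862x^3 + 16168x^2 - 7168x. The constant term is 0 because L is singular (the all-ones vector lies in its kernel). By the matrix-tree theorem the graph has (1/8) * product of the nonzero eigenvalues = 896 spanning trees.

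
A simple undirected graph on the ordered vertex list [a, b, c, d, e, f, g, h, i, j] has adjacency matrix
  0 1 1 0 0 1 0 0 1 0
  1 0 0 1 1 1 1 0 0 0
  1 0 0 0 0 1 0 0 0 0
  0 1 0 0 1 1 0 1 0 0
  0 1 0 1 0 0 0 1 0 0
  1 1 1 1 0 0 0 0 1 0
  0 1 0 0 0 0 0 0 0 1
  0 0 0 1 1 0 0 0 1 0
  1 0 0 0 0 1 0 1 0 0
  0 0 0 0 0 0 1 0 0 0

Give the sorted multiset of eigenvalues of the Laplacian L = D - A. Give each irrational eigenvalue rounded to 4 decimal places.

[0, 0.4011, 1.2969, 2.2845, 2.5712, 3.4374, 4.2710, 4.9790, 6.1733, 6.5856]

Each diagonal entry of L is the vertex degree and each off-diagonal entry is -1 where an edge is present, 0 otherwise; in the order [a, b, c, d, e, f, g, h, i, j] the diagonal is [4, 5, 2, 4, 3, 5, 2, 3, 3, 1]. Diagonalising L (or applying a numerical eigensolver to the 10x10 matrix) gives the spectrum above. There is one zero in the spectrum, matching the 1 component.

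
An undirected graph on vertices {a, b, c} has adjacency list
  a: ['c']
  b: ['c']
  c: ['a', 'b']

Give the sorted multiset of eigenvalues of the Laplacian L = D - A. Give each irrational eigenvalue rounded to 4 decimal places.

With the vertex order [a, b, c], the degrees are [1, 1, 2], giving D = diag(1, 1, 2) and L = D - A. Diagonalising L (or applying a numerical eigensolver to the 3x3 matrix) gives the spectrum above. There is one zero in the spectrum, matching the 1 component.

[0, 1, 3]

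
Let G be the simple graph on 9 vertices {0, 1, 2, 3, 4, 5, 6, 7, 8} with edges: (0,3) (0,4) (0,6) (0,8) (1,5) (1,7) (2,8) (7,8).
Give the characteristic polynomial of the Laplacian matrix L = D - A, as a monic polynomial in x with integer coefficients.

Each diagonal entry of L is the vertex degree and each off-diagonal entry is -1 where an edge is present, 0 otherwise; in the order [0, 1, 2, 3, 4, 5, 6, 7, 8] the diagonal is [4, 2, 1, 1, 1, 1, 1, 2, 3]. L has integer entries, so p(x) = det(xI - L) has integer coefficients. Expanding the determinant yields x^9 - 16x^8 + 101x^7 - 326x^6 + 585x^5 - 596x^4 + 334x^3 - 92x^2 + 9x. Since p(0) = det(-L) = 0, x divides p(x). The largest eigenvalue, 5.2842, is at most the vertex count 9.

x^9 - 16x^8 + 101x^7 - 326x^6 + 585x^5 - 596x^4 + 334x^3 - 92x^2 + 9x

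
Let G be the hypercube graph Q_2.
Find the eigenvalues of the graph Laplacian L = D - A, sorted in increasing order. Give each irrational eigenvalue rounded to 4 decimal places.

The graph has 4 vertices and degree multiset [2, 2, 2, 2]; D is the diagonal matrix of degrees and L = D - A. The multiplicity of 0 as a Laplacian eigenvalue equals the number of connected components. The single zero eigenvalue shows the graph is connected.

[0, 2, 2, 4]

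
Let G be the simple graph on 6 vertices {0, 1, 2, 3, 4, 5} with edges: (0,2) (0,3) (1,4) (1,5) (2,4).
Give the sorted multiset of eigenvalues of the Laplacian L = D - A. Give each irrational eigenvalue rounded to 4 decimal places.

[0, 0.2679, 1, 2, 3, 3.7321]

With the vertex order [0, 1, 2, 3, 4, 5], the degrees are [2, 2, 2, 1, 2, 1], giving D = diag(2, 2, 2, 1, 2, 1) and L = D - A. L is symmetric positive semidefinite, so every eigenvalue is real and nonnegative. The single zero eigenvalue shows the graph is connected. The eigenvalues sum to 10, which equals trace(L) = 2|E|.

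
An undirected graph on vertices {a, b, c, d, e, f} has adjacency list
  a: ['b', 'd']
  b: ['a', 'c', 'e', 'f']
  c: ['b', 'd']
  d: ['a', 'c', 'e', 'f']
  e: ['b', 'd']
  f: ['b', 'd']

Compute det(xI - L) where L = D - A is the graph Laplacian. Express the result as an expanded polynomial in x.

Reading degrees in the order [a, b, c, d, e, f] gives [2, 4, 2, 4, 2, 2]; set D = diag(2, 4, 2, 4, 2, 2) and form L = D - A. L has integer entries, so p(x) = det(xI - L) has integer coefficients. Expanding the determinant yields x^6 - 16x^5 + 96x^4 - 272x^3 + 368x^2 - 192x. The coefficient of x^5 equals -trace(L) = -16, matching the sum of degrees. By the matrix-tree theorem the graph has (1/6) * product of the nonzero eigenvalues = 32 spanning trees.

x^6 - 16x^5 + 96x^4 - 272x^3 + 368x^2 - 192x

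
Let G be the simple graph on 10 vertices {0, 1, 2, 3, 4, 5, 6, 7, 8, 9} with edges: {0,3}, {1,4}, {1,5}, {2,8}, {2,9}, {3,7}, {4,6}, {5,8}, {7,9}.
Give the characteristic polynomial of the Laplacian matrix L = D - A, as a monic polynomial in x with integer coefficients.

x^10 - 18x^9 + 136x^8 - 560x^7 + 1365x^6 - 2002x^5 + 1716x^4 - 792x^3 + 165x^2 - 10x

Reading degrees in the order [0, 1, 2, 3, 4, 5, 6, 7, 8, 9] gives [1, 2, 2, 2, 2, 2, 1, 2, 2, 2]; set D = diag(1, 2, 2, 2, 2, 2, 1, 2, 2, 2) and form L = D - A. L has integer entries, so p(x) = det(xI - L) has integer coefficients. Expanding the determinant yields x^10 - 18x^9 + 136x^8 - 560x^7 + 1365x^6 - 2002x^5 + 1716x^4 - 792x^3 + 165x^2 - 10x. Since p(0) = det(-L) = 0, x divides p(x). The eigenvalues sum to 18, which equals trace(L) = 2|E|.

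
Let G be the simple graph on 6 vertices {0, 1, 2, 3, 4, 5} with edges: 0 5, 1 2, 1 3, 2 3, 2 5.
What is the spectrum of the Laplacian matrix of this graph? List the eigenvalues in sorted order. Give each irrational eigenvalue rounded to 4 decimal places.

[0, 0, 0.5188, 2.3111, 3, 4.1701]

Each diagonal entry of L is the vertex degree and each off-diagonal entry is -1 where an edge is present, 0 otherwise; in the order [0, 1, 2, 3, 4, 5] the diagonal is [1, 2, 3, 2, 0, 2]. The multiplicity of 0 as a Laplacian eigenvalue equals the number of connected components. The 2 zero eigenvalues correspond to the 2 connected components. The largest eigenvalue, 4.1701, is at most the vertex count 6.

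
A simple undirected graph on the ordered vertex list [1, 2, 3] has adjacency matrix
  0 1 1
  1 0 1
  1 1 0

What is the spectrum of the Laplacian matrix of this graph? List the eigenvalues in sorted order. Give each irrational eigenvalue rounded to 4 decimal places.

[0, 3, 3]

With the vertex order [1, 2, 3], the degrees are [2, 2, 2], giving D = diag(2, 2, 2) and L = D - A. Since every row of L sums to 0, the all-ones vector is in the kernel and 0 is an eigenvalue. The largest eigenvalue, 3, is at most the vertex count 3. By the matrix-tree theorem the graph has (1/3) * product of the nonzero eigenvalues = 3 spanning trees.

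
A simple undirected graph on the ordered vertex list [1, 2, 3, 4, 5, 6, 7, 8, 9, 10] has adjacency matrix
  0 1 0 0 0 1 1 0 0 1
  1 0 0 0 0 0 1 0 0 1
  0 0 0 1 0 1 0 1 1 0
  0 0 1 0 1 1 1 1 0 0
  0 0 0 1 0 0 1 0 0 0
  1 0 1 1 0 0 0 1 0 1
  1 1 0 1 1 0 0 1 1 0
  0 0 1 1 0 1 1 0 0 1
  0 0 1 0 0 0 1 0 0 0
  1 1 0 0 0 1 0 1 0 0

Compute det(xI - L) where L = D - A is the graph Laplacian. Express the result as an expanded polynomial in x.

x^10 - 40x^9 + 692x^8 - 6778x^7 + 41296x^6 - 161728x^5 + 405559x^4 - 625548x^3 + 536915x^2 - 195120x

Reading degrees in the order [1, 2, 3, 4, 5, 6, 7, 8, 9, 10] gives [4, 3, 4, 5, 2, 5, 6, 5, 2, 4]; set D = diag(4, 3, 4, 5, 2, 5, 6, 5, 2, 4) and form L = D - A. Computing det(xI - L) by cofactor expansion (or equivalently via sum-over-permutations) gives x^10 - 40x^9 + 692x^8 - 6778x^7 + 41296x^6 - 161728x^5 + 405559x^4 - 625548x^3 + 536915x^2 - 195120x. The coefficient of x^9 equals -trace(L) = -40, matching the sum of degrees.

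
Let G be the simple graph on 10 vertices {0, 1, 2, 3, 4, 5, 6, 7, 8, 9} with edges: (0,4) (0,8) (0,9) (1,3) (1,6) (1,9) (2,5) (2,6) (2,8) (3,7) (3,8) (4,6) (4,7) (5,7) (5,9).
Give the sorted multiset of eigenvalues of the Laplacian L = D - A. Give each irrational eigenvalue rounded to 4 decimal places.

[0, 2, 2, 2, 2, 2, 5, 5, 5, 5]

Each diagonal entry of L is the vertex degree and each off-diagonal entry is -1 where an edge is present, 0 otherwise; in the order [0, 1, 2, 3, 4, 5, 6, 7, 8, 9] the diagonal is [3, 3, 3, 3, 3, 3, 3, 3, 3, 3]. Since every row of L sums to 0, the all-ones vector is in the kernel and 0 is an eigenvalue. There is one zero in the spectrum, matching the 1 component. By the matrix-tree theorem the graph has (1/10) * product of the nonzero eigenvalues = 2000 spanning trees.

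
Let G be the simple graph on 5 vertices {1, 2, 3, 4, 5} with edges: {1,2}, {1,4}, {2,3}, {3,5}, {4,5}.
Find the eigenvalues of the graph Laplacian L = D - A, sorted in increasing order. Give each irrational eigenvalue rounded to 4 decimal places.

Each diagonal entry of L is the vertex degree and each off-diagonal entry is -1 where an edge is present, 0 otherwise; in the order [1, 2, 3, 4, 5] the diagonal is [2, 2, 2, 2, 2]. Since every row of L sums to 0, the all-ones vector is in the kernel and 0 is an eigenvalue. The single zero eigenvalue shows the graph is connected. There is one zero in the spectrum, matching the 1 component. By the matrix-tree theorem the graph has (1/5) * product of the nonzero eigenvalues = 5 spanning trees.

[0, 1.3820, 1.3820, 3.6180, 3.6180]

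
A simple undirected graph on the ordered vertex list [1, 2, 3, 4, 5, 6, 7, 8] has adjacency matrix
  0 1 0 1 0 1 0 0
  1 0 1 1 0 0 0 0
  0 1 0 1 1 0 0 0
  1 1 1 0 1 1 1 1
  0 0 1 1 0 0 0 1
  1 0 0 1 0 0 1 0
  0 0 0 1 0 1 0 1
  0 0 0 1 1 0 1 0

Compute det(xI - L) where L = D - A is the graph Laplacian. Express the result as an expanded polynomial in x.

x^8 - 28x^7 + 322x^6 - 1974x^5 + 6965x^4 - 14126x^3 + 15225x^2 - 6728x

Reading degrees in the order [1, 2, 3, 4, 5, 6, 7, 8] gives [3, 3, 3, 7, 3, 3, 3, 3]; set D = diag(3, 3, 3, 7, 3, 3, 3, 3) and form L = D - A. L has integer entries, so p(x) = det(xI - L) has integer coefficients. Expanding the determinant yields x^8 - 28x^7 + 322x^6 - 1974x^5 + 6965x^4 - 14126x^3 + 15225x^2 - 6728x. The coefficient of x^7 equals -trace(L) = -28, matching the sum of degrees.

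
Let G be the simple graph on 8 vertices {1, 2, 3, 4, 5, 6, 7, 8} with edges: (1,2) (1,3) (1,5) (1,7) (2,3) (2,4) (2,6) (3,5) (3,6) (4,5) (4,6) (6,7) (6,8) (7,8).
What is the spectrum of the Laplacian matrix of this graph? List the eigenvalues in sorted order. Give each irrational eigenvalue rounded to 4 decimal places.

With the vertex order [1, 2, 3, 4, 5, 6, 7, 8], the degrees are [4, 4, 4, 3, 3, 5, 3, 2], giving D = diag(4, 4, 4, 3, 3, 5, 3, 2) and L = D - A. L is symmetric positive semidefinite, so every eigenvalue is real and nonnegative. The single zero eigenvalue shows the graph is connected. By the matrix-tree theorem the graph has (1/8) * product of the nonzero eigenvalues = 935 spanning trees.

[0, 1.2894, 2.7465, 3.2142, 3.5981, 4.8103, 5.8374, 6.5040]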